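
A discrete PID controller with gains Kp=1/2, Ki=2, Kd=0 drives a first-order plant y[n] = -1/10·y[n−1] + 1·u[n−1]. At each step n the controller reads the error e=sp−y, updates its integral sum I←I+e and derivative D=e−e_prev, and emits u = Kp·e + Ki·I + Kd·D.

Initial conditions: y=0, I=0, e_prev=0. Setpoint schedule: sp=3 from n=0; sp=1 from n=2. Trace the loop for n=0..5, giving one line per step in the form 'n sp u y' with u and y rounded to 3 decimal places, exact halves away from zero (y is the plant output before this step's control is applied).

0 3 7.500 0.000
1 3 -5.250 7.500
2 1 14.500 -6.000
3 1 -24.250 15.100
4 1 49.700 -25.760
5 1 -91.870 52.276

(exact arithmetic carried between steps; '≈' marks a value shown rounded to 6 d.p. or computed from one; I and e_prev carry over from the previous line; the table rounds u and y to 3 d.p., halves away from zero)
n=0: y=0, sp=3, e=sp−y=3; I=3, D=e−e_prev=3; u=1/2·3+2·3+0·3=7.5; next y=-1/10·0+1·7.5=7.5
n=1: y=7.5, sp=3, e=sp−y=-4.5; I=-1.5, D=e−e_prev=-7.5; u=1/2·(-4.5)+2·(-1.5)+0·(-7.5)=-5.25; next y=-1/10·7.5+1·(-5.25)=-6
n=2: y=-6, sp=1, e=sp−y=7; I=5.5, D=e−e_prev=11.5; u=1/2·7+2·5.5+0·11.5=14.5; next y=-1/10·(-6)+1·14.5=15.1
n=3: y=15.1, sp=1, e=sp−y=-14.1; I=-8.6, D=e−e_prev=-21.1; u=1/2·(-14.1)+2·(-8.6)+0·(-21.1)=-24.25; next y=-1/10·15.1+1·(-24.25)=-25.76
n=4: y=-25.76, sp=1, e=sp−y=26.76; I=18.16, D=e−e_prev=40.86; u=1/2·26.76+2·18.16+0·40.86=49.7; next y=-1/10·(-25.76)+1·49.7=52.276
n=5: y=52.276, sp=1, e=sp−y=-51.276; I=-33.116, D=e−e_prev=-78.036; u=1/2·(-51.276)+2·(-33.116)+0·(-78.036)=-91.87; next y=-1/10·52.276+1·(-91.87)=-97.0976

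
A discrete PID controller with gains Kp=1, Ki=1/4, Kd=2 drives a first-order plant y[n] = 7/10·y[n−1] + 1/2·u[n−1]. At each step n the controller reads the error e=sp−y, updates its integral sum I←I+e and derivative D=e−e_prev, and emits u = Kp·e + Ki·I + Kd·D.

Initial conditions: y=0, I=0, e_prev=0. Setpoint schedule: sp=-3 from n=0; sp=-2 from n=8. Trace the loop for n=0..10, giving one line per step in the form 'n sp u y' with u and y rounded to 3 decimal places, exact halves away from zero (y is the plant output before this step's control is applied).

(exact arithmetic carried between steps; '≈' marks a value shown rounded to 6 d.p. or computed from one; I and e_prev carry over from the previous line; the table rounds u and y to 3 d.p., halves away from zero)
n=0: y=0, sp=-3, e=sp−y=-3; I=-3, D=e−e_prev=-3; u=1·(-3)+1/4·(-3)+2·(-3)=-9.75; next y=7/10·0+1/2·(-9.75)=-4.875
n=1: y=-4.875, sp=-3, e=sp−y=1.875; I=-1.125, D=e−e_prev=4.875; u=1·1.875+1/4·(-1.125)+2·4.875=11.34375; next y=7/10·(-4.875)+1/2·11.34375=2.259375
n=2: y=2.259375, sp=-3, e=sp−y=-5.259375; I=-6.384375, D=e−e_prev=-7.134375; u=1·(-5.259375)+1/4·(-6.384375)+2·(-7.134375)≈-21.124219; next y=7/10·2.259375+1/2·(-21.124219)≈-8.980547
n=3: y≈-8.980547, sp=-3, e=sp−y≈5.980547; I≈-0.403828, D=e−e_prev≈11.239922; u=1·5.980547+1/4·(-0.403828)+2·11.239922≈28.359434; next y=7/10·(-8.980547)+1/2·28.359434≈7.893334
n=4: y≈7.893334, sp=-3, e=sp−y≈-10.893334; I≈-11.297162, D=e−e_prev≈-16.873881; u=1·(-10.893334)+1/4·(-11.297162)+2·(-16.873881)≈-47.465386; next y=7/10·7.893334+1/2·(-47.465386)≈-18.207359
n=5: y≈-18.207359, sp=-3, e=sp−y≈15.207359; I≈3.910197, D=e−e_prev≈26.100693; u=1·15.207359+1/4·3.910197+2·26.100693≈68.386295; next y=7/10·(-18.207359)+1/2·68.386295≈21.447996
n=6: y≈21.447996, sp=-3, e=sp−y≈-24.447996; I≈-20.537799, D=e−e_prev≈-39.655355; u=1·(-24.447996)+1/4·(-20.537799)+2·(-39.655355)≈-108.893157; next y=7/10·21.447996+1/2·(-108.893157)≈-39.432981
n=7: y≈-39.432981, sp=-3, e=sp−y≈36.432981; I≈15.895182, D=e−e_prev≈60.880977; u=1·36.432981+1/4·15.895182+2·60.880977≈162.168731; next y=7/10·(-39.432981)+1/2·162.168731≈53.481279
n=8: y≈53.481279, sp=-2, e=sp−y≈-55.481279; I≈-39.586097, D=e−e_prev≈-91.914260; u=1·(-55.481279)+1/4·(-39.586097)+2·(-91.914260)≈-249.206322; next y=7/10·53.481279+1/2·(-249.206322)≈-87.166266
n=9: y≈-87.166266, sp=-2, e=sp−y≈85.166266; I≈45.580170, D=e−e_prev≈140.647545; u=1·85.166266+1/4·45.580170+2·140.647545≈377.856398; next y=7/10·(-87.166266)+1/2·377.856398≈127.911813
n=10: y≈127.911813, sp=-2, e=sp−y≈-129.911813; I≈-84.331643, D=e−e_prev≈-215.078079; u=1·(-129.911813)+1/4·(-84.331643)+2·(-215.078079)≈-581.150881; next y=7/10·127.911813+1/2·(-581.150881)≈-201.037172

0 -3 -9.750 0.000
1 -3 11.344 -4.875
2 -3 -21.124 2.259
3 -3 28.359 -8.981
4 -3 -47.465 7.893
5 -3 68.386 -18.207
6 -3 -108.893 21.448
7 -3 162.169 -39.433
8 -2 -249.206 53.481
9 -2 377.856 -87.166
10 -2 -581.151 127.912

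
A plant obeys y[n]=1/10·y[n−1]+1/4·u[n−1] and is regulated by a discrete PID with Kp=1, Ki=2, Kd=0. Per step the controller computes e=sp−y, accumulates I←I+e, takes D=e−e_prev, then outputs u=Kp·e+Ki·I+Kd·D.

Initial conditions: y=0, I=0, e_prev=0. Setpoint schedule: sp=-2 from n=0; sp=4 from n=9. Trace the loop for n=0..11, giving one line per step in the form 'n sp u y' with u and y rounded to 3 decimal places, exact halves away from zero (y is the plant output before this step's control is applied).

0 -2 -6.000 0.000
1 -2 -5.500 -1.500
2 -2 -6.425 -1.525
3 -2 -6.674 -1.759
4 -2 -6.900 -1.844
5 -2 -7.016 -1.909
6 -2 -7.091 -1.945
7 -2 -7.134 -1.967
8 -2 -7.160 -1.980
9 4 10.824 -1.988
10 4 9.314 2.507
11 4 12.084 2.579

(exact arithmetic carried between steps; '≈' marks a value shown rounded to 6 d.p. or computed from one; I and e_prev carry over from the previous line; the table rounds u and y to 3 d.p., halves away from zero)
n=0: y=0, sp=-2, e=sp−y=-2; I=-2, D=e−e_prev=-2; u=1·(-2)+2·(-2)+0·(-2)=-6; next y=1/10·0+1/4·(-6)=-1.5
n=1: y=-1.5, sp=-2, e=sp−y=-0.5; I=-2.5, D=e−e_prev=1.5; u=1·(-0.5)+2·(-2.5)+0·1.5=-5.5; next y=1/10·(-1.5)+1/4·(-5.5)=-1.525
n=2: y=-1.525, sp=-2, e=sp−y=-0.475; I=-2.975, D=e−e_prev=0.025; u=1·(-0.475)+2·(-2.975)+0·0.025=-6.425; next y=1/10·(-1.525)+1/4·(-6.425)=-1.75875
n=3: y=-1.75875, sp=-2, e=sp−y=-0.24125; I=-3.21625, D=e−e_prev=0.23375; u=1·(-0.24125)+2·(-3.21625)+0·0.23375=-6.67375; next y=1/10·(-1.75875)+1/4·(-6.67375)≈-1.844313
n=4: y≈-1.844313, sp=-2, e=sp−y≈-0.155688; I≈-3.371938, D=e−e_prev≈0.085563; u=1·(-0.155688)+2·(-3.371938)+0·0.085563≈-6.899563; next y=1/10·(-1.844313)+1/4·(-6.899563)≈-1.909322
n=5: y≈-1.909322, sp=-2, e=sp−y≈-0.090678; I≈-3.462616, D=e−e_prev≈0.065009; u=1·(-0.090678)+2·(-3.462616)+0·0.065009≈-7.015909; next y=1/10·(-1.909322)+1/4·(-7.015909)≈-1.944910
n=6: y≈-1.944910, sp=-2, e=sp−y≈-0.055090; I≈-3.517706, D=e−e_prev≈0.035588; u=1·(-0.055090)+2·(-3.517706)+0·0.035588≈-7.090503; next y=1/10·(-1.944910)+1/4·(-7.090503)≈-1.967117
n=7: y≈-1.967117, sp=-2, e=sp−y≈-0.032883; I≈-3.550589, D=e−e_prev≈0.022207; u=1·(-0.032883)+2·(-3.550589)+0·0.022207≈-7.134062; next y=1/10·(-1.967117)+1/4·(-7.134062)≈-1.980227
n=8: y≈-1.980227, sp=-2, e=sp−y≈-0.019773; I≈-3.570362, D=e−e_prev≈0.013111; u=1·(-0.019773)+2·(-3.570362)+0·0.013111≈-7.160497; next y=1/10·(-1.980227)+1/4·(-7.160497)≈-1.988147
n=9: y≈-1.988147, sp=4, e=sp−y≈5.988147; I≈2.417785, D=e−e_prev≈6.007920; u=1·5.988147+2·2.417785+0·6.007920≈10.823717; next y=1/10·(-1.988147)+1/4·10.823717≈2.507114
n=10: y≈2.507114, sp=4, e=sp−y≈1.492886; I≈3.910670, D=e−e_prev≈-4.495261; u=1·1.492886+2·3.910670+0·(-4.495261)≈9.314226; next y=1/10·2.507114+1/4·9.314226≈2.579268
n=11: y≈2.579268, sp=4, e=sp−y≈1.420732; I≈5.331402, D=e−e_prev≈-0.072154; u=1·1.420732+2·5.331402+0·(-0.072154)≈12.083537; next y=1/10·2.579268+1/4·12.083537≈3.278811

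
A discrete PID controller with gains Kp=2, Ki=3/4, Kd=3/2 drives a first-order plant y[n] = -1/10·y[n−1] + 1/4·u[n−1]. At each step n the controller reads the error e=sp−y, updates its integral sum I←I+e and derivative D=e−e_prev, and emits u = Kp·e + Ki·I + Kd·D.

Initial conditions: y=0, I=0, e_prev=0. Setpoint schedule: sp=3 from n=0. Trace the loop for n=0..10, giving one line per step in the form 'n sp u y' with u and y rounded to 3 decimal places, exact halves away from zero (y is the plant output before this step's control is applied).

(exact arithmetic carried between steps; '≈' marks a value shown rounded to 6 d.p. or computed from one; I and e_prev carry over from the previous line; the table rounds u and y to 3 d.p., halves away from zero)
n=0: y=0, sp=3, e=sp−y=3; I=3, D=e−e_prev=3; u=2·3+3/4·3+3/2·3=12.75; next y=-1/10·0+1/4·12.75=3.1875
n=1: y=3.1875, sp=3, e=sp−y=-0.1875; I=2.8125, D=e−e_prev=-3.1875; u=2·(-0.1875)+3/4·2.8125+3/2·(-3.1875)=-3.046875; next y=-1/10·3.1875+1/4·(-3.046875)≈-1.080469
n=2: y≈-1.080469, sp=3, e=sp−y≈4.080469; I≈6.892969, D=e−e_prev≈4.267969; u=2·4.080469+3/4·6.892969+3/2·4.267969≈19.732617; next y=-1/10·(-1.080469)+1/4·19.732617≈5.041201
n=3: y≈5.041201, sp=3, e=sp−y≈-2.041201; I≈4.851768, D=e−e_prev≈-6.121670; u=2·(-2.041201)+3/4·4.851768+3/2·(-6.121670)≈-9.626082; next y=-1/10·5.041201+1/4·(-9.626082)≈-2.910641
n=4: y≈-2.910641, sp=3, e=sp−y≈5.910641; I≈10.762408, D=e−e_prev≈7.951842; u=2·5.910641+3/4·10.762408+3/2·7.951842≈31.820850; next y=-1/10·(-2.910641)+1/4·31.820850≈8.246276
n=5: y≈8.246276, sp=3, e=sp−y≈-5.246276; I≈5.516132, D=e−e_prev≈-11.156917; u=2·(-5.246276)+3/4·5.516132+3/2·(-11.156917)≈-23.090830; next y=-1/10·8.246276+1/4·(-23.090830)≈-6.597335
n=6: y≈-6.597335, sp=3, e=sp−y≈9.597335; I≈15.113467, D=e−e_prev≈14.843611; u=2·9.597335+3/4·15.113467+3/2·14.843611≈52.795187; next y=-1/10·(-6.597335)+1/4·52.795187≈13.858530
n=7: y≈13.858530, sp=3, e=sp−y≈-10.858530; I≈4.254936, D=e−e_prev≈-20.455865; u=2·(-10.858530)+3/4·4.254936+3/2·(-20.455865)≈-49.209656; next y=-1/10·13.858530+1/4·(-49.209656)≈-13.688267
n=8: y≈-13.688267, sp=3, e=sp−y≈16.688267; I≈20.943203, D=e−e_prev≈27.546797; u=2·16.688267+3/4·20.943203+3/2·27.546797≈90.404133; next y=-1/10·(-13.688267)+1/4·90.404133≈23.969860
n=9: y≈23.969860, sp=3, e=sp−y≈-20.969860; I≈-0.026657, D=e−e_prev≈-37.658127; u=2·(-20.969860)+3/4·(-0.026657)+3/2·(-37.658127)≈-98.446903; next y=-1/10·23.969860+1/4·(-98.446903)≈-27.008712
n=10: y≈-27.008712, sp=3, e=sp−y≈30.008712; I≈29.982055, D=e−e_prev≈50.978572; u=2·30.008712+3/4·29.982055+3/2·50.978572≈158.971823; next y=-1/10·(-27.008712)+1/4·158.971823≈42.443827

0 3 12.750 0.000
1 3 -3.047 3.188
2 3 19.733 -1.080
3 3 -9.626 5.041
4 3 31.821 -2.911
5 3 -23.091 8.246
6 3 52.795 -6.597
7 3 -49.210 13.859
8 3 90.404 -13.688
9 3 -98.447 23.970
10 3 158.972 -27.009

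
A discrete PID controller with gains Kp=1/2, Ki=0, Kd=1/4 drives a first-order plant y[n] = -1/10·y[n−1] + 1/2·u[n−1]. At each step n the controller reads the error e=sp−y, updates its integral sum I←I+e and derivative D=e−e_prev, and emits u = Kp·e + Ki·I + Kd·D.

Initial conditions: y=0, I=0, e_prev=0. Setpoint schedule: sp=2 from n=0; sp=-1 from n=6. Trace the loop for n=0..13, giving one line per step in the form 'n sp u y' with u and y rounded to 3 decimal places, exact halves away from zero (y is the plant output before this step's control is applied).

(exact arithmetic carried between steps; '≈' marks a value shown rounded to 6 d.p. or computed from one; I and e_prev carry over from the previous line; the table rounds u and y to 3 d.p., halves away from zero)
n=0: y=0, sp=2, e=sp−y=2; I=2, D=e−e_prev=2; u=1/2·2+0·2+1/4·2=1.5; next y=-1/10·0+1/2·1.5=0.75
n=1: y=0.75, sp=2, e=sp−y=1.25; I=3.25, D=e−e_prev=-0.75; u=1/2·1.25+0·3.25+1/4·(-0.75)=0.4375; next y=-1/10·0.75+1/2·0.4375=0.14375
n=2: y=0.14375, sp=2, e=sp−y=1.85625; I=5.10625, D=e−e_prev=0.60625; u=1/2·1.85625+0·5.10625+1/4·0.60625≈1.079688; next y=-1/10·0.14375+1/2·1.079688≈0.525469
n=3: y≈0.525469, sp=2, e=sp−y≈1.474531; I≈6.580781, D=e−e_prev≈-0.381719; u=1/2·1.474531+0·6.580781+1/4·(-0.381719)≈0.641836; next y=-1/10·0.525469+1/2·0.641836≈0.268371
n=4: y≈0.268371, sp=2, e=sp−y≈1.731629; I≈8.312410, D=e−e_prev≈0.257098; u=1/2·1.731629+0·8.312410+1/4·0.257098≈0.930089; next y=-1/10·0.268371+1/2·0.930089≈0.438207
n=5: y≈0.438207, sp=2, e=sp−y≈1.561793; I≈9.874203, D=e−e_prev≈-0.169836; u=1/2·1.561793+0·9.874203+1/4·(-0.169836)≈0.738437; next y=-1/10·0.438207+1/2·0.738437≈0.325398
n=6: y≈0.325398, sp=-1, e=sp−y≈-1.325398; I≈8.548805, D=e−e_prev≈-2.887191; u=1/2·(-1.325398)+0·8.548805+1/4·(-2.887191)≈-1.384497; next y=-1/10·0.325398+1/2·(-1.384497)≈-0.724788
n=7: y≈-0.724788, sp=-1, e=sp−y≈-0.275212; I≈8.273593, D=e−e_prev≈1.050186; u=1/2·(-0.275212)+0·8.273593+1/4·1.050186≈0.124941; next y=-1/10·(-0.724788)+1/2·0.124941≈0.134949
n=8: y≈0.134949, sp=-1, e=sp−y≈-1.134949; I≈7.138644, D=e−e_prev≈-0.859737; u=1/2·(-1.134949)+0·7.138644+1/4·(-0.859737)≈-0.782409; next y=-1/10·0.134949+1/2·(-0.782409)≈-0.404699
n=9: y≈-0.404699, sp=-1, e=sp−y≈-0.595301; I≈6.543343, D=e−e_prev≈0.539648; u=1/2·(-0.595301)+0·6.543343+1/4·0.539648≈-0.162738; next y=-1/10·(-0.404699)+1/2·(-0.162738)≈-0.040899
n=10: y≈-0.040899, sp=-1, e=sp−y≈-0.959101; I≈5.584242, D=e−e_prev≈-0.363800; u=1/2·(-0.959101)+0·5.584242+1/4·(-0.363800)≈-0.570500; next y=-1/10·(-0.040899)+1/2·(-0.570500)≈-0.281160
n=11: y≈-0.281160, sp=-1, e=sp−y≈-0.718840; I≈4.865403, D=e−e_prev≈0.240261; u=1/2·(-0.718840)+0·4.865403+1/4·0.240261≈-0.299355; next y=-1/10·(-0.281160)+1/2·(-0.299355)≈-0.121561
n=12: y≈-0.121561, sp=-1, e=sp−y≈-0.878439; I≈3.986964, D=e−e_prev≈-0.159599; u=1/2·(-0.878439)+0·3.986964+1/4·(-0.159599)≈-0.479119; next y=-1/10·(-0.121561)+1/2·(-0.479119)≈-0.227403
n=13: y≈-0.227403, sp=-1, e=sp−y≈-0.772597; I≈3.214367, D=e−e_prev≈0.105842; u=1/2·(-0.772597)+0·3.214367+1/4·0.105842≈-0.359838; next y=-1/10·(-0.227403)+1/2·(-0.359838)≈-0.157179

0 2 1.500 0.000
1 2 0.438 0.750
2 2 1.080 0.144
3 2 0.642 0.525
4 2 0.930 0.268
5 2 0.738 0.438
6 -1 -1.384 0.325
7 -1 0.125 -0.725
8 -1 -0.782 0.135
9 -1 -0.163 -0.405
10 -1 -0.571 -0.041
11 -1 -0.299 -0.281
12 -1 -0.479 -0.122
13 -1 -0.360 -0.227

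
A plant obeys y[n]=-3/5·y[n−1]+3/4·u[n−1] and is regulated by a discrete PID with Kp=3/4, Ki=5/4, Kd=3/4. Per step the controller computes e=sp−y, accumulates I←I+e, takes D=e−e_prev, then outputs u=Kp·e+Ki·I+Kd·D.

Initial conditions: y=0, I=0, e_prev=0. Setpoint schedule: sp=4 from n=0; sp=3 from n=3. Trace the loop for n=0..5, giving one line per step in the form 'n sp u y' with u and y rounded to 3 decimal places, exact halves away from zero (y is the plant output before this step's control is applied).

0 4 11.000 0.000
1 4 -9.688 8.250
2 4 47.468 -12.216
3 3 -102.013 42.930
4 3 289.479 -102.268
5 3 -734.865 278.470

(exact arithmetic carried between steps; '≈' marks a value shown rounded to 6 d.p. or computed from one; I and e_prev carry over from the previous line; the table rounds u and y to 3 d.p., halves away from zero)
n=0: y=0, sp=4, e=sp−y=4; I=4, D=e−e_prev=4; u=3/4·4+5/4·4+3/4·4=11; next y=-3/5·0+3/4·11=8.25
n=1: y=8.25, sp=4, e=sp−y=-4.25; I=-0.25, D=e−e_prev=-8.25; u=3/4·(-4.25)+5/4·(-0.25)+3/4·(-8.25)=-9.6875; next y=-3/5·8.25+3/4·(-9.6875)=-12.215625
n=2: y=-12.215625, sp=4, e=sp−y=16.215625; I=15.965625, D=e−e_prev=20.465625; u=3/4·16.215625+5/4·15.965625+3/4·20.465625≈47.467969; next y=-3/5·(-12.215625)+3/4·47.467969≈42.930352
n=3: y≈42.930352, sp=3, e=sp−y≈-39.930352; I≈-23.964727, D=e−e_prev≈-56.145977; u=3/4·(-39.930352)+5/4·(-23.964727)+3/4·(-56.145977)≈-102.013154; next y=-3/5·42.930352+3/4·(-102.013154)≈-102.268077
n=4: y≈-102.268077, sp=3, e=sp−y≈105.268077; I≈81.303350, D=e−e_prev≈145.198428; u=3/4·105.268077+5/4·81.303350+3/4·145.198428≈289.479066; next y=-3/5·(-102.268077)+3/4·289.479066≈278.470146
n=5: y≈278.470146, sp=3, e=sp−y≈-275.470146; I≈-194.166796, D=e−e_prev≈-380.738222; u=3/4·(-275.470146)+5/4·(-194.166796)+3/4·(-380.738222)≈-734.864771; next y=-3/5·278.470146+3/4·(-734.864771)≈-718.230665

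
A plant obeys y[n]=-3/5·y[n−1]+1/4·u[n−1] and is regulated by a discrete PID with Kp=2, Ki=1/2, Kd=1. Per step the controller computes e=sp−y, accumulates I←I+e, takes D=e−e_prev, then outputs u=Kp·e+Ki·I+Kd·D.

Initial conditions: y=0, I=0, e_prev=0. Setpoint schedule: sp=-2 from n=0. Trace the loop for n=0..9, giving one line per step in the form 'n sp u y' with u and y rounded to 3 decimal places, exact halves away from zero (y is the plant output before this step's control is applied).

(exact arithmetic carried between steps; '≈' marks a value shown rounded to 6 d.p. or computed from one; I and e_prev carry over from the previous line; the table rounds u and y to 3 d.p., halves away from zero)
n=0: y=0, sp=-2, e=sp−y=-2; I=-2, D=e−e_prev=-2; u=2·(-2)+1/2·(-2)+1·(-2)=-7; next y=-3/5·0+1/4·(-7)=-1.75
n=1: y=-1.75, sp=-2, e=sp−y=-0.25; I=-2.25, D=e−e_prev=1.75; u=2·(-0.25)+1/2·(-2.25)+1·1.75=0.125; next y=-3/5·(-1.75)+1/4·0.125=1.08125
n=2: y=1.08125, sp=-2, e=sp−y=-3.08125; I=-5.33125, D=e−e_prev=-2.83125; u=2·(-3.08125)+1/2·(-5.33125)+1·(-2.83125)=-11.659375; next y=-3/5·1.08125+1/4·(-11.659375)≈-3.563594
n=3: y≈-3.563594, sp=-2, e=sp−y≈1.563594; I≈-3.767656, D=e−e_prev≈4.644844; u=2·1.563594+1/2·(-3.767656)+1·4.644844≈5.888203; next y=-3/5·(-3.563594)+1/4·5.888203≈3.610207
n=4: y≈3.610207, sp=-2, e=sp−y≈-5.610207; I≈-9.377863, D=e−e_prev≈-7.173801; u=2·(-5.610207)+1/2·(-9.377863)+1·(-7.173801)≈-23.083146; next y=-3/5·3.610207+1/4·(-23.083146)≈-7.936911
n=5: y≈-7.936911, sp=-2, e=sp−y≈5.936911; I≈-3.440952, D=e−e_prev≈11.547118; u=2·5.936911+1/2·(-3.440952)+1·11.547118≈21.700463; next y=-3/5·(-7.936911)+1/4·21.700463≈10.187262
n=6: y≈10.187262, sp=-2, e=sp−y≈-12.187262; I≈-15.628215, D=e−e_prev≈-18.124173; u=2·(-12.187262)+1/2·(-15.628215)+1·(-18.124173)≈-50.312805; next y=-3/5·10.187262+1/4·(-50.312805)≈-18.690559
n=7: y≈-18.690559, sp=-2, e=sp−y≈16.690559; I≈1.062344, D=e−e_prev≈28.877821; u=2·16.690559+1/2·1.062344+1·28.877821≈62.790110; next y=-3/5·(-18.690559)+1/4·62.790110≈26.911863
n=8: y≈26.911863, sp=-2, e=sp−y≈-28.911863; I≈-27.849519, D=e−e_prev≈-45.602422; u=2·(-28.911863)+1/2·(-27.849519)+1·(-45.602422)≈-117.350907; next y=-3/5·26.911863+1/4·(-117.350907)≈-45.484844
n=9: y≈-45.484844, sp=-2, e=sp−y≈43.484844; I≈15.635325, D=e−e_prev≈72.396707; u=2·43.484844+1/2·15.635325+1·72.396707≈167.184059; next y=-3/5·(-45.484844)+1/4·167.184059≈69.086921

0 -2 -7.000 0.000
1 -2 0.125 -1.750
2 -2 -11.659 1.081
3 -2 5.888 -3.564
4 -2 -23.083 3.610
5 -2 21.700 -7.937
6 -2 -50.313 10.187
7 -2 62.790 -18.691
8 -2 -117.351 26.912
9 -2 167.184 -45.485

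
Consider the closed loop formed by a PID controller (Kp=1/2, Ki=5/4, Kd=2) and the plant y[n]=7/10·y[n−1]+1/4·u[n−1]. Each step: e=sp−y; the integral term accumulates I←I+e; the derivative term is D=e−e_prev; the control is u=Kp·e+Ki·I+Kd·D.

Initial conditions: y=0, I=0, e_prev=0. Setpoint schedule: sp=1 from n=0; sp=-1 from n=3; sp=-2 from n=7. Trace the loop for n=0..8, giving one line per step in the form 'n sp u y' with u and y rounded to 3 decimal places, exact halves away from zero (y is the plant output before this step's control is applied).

0 1 3.750 0.000
1 1 -0.516 0.938
2 1 2.976 0.527
3 -1 -6.950 1.113
4 -1 3.348 -0.958
5 -1 -5.064 0.166
6 -1 0.662 -1.150
7 -2 -7.447 -0.639
8 -2 0.135 -2.309

(exact arithmetic carried between steps; '≈' marks a value shown rounded to 6 d.p. or computed from one; I and e_prev carry over from the previous line; the table rounds u and y to 3 d.p., halves away from zero)
n=0: y=0, sp=1, e=sp−y=1; I=1, D=e−e_prev=1; u=1/2·1+5/4·1+2·1=3.75; next y=7/10·0+1/4·3.75=0.9375
n=1: y=0.9375, sp=1, e=sp−y=0.0625; I=1.0625, D=e−e_prev=-0.9375; u=1/2·0.0625+5/4·1.0625+2·(-0.9375)=-0.515625; next y=7/10·0.9375+1/4·(-0.515625)≈0.527344
n=2: y≈0.527344, sp=1, e=sp−y≈0.472656; I≈1.535156, D=e−e_prev≈0.410156; u=1/2·0.472656+5/4·1.535156+2·0.410156≈2.975586; next y=7/10·0.527344+1/4·2.975586≈1.113037
n=3: y≈1.113037, sp=-1, e=sp−y≈-2.113037; I≈-0.577881, D=e−e_prev≈-2.585693; u=1/2·(-2.113037)+5/4·(-0.577881)+2·(-2.585693)≈-6.950256; next y=7/10·1.113037+1/4·(-6.950256)≈-0.958438
n=4: y≈-0.958438, sp=-1, e=sp−y≈-0.041562; I≈-0.619443, D=e−e_prev≈2.071475; u=1/2·(-0.041562)+5/4·(-0.619443)+2·2.071475≈3.347866; next y=7/10·(-0.958438)+1/4·3.347866≈0.166060
n=5: y≈0.166060, sp=-1, e=sp−y≈-1.166060; I≈-1.785503, D=e−e_prev≈-1.124498; u=1/2·(-1.166060)+5/4·(-1.785503)+2·(-1.124498)≈-5.063904; next y=7/10·0.166060+1/4·(-5.063904)≈-1.149734
n=6: y≈-1.149734, sp=-1, e=sp−y≈0.149734; I≈-1.635768, D=e−e_prev≈1.315794; u=1/2·0.149734+5/4·(-1.635768)+2·1.315794≈0.661744; next y=7/10·(-1.149734)+1/4·0.661744≈-0.639378
n=7: y≈-0.639378, sp=-2, e=sp−y≈-1.360622; I≈-2.996391, D=e−e_prev≈-1.510356; u=1/2·(-1.360622)+5/4·(-2.996391)+2·(-1.510356)≈-7.446512; next y=7/10·(-0.639378)+1/4·(-7.446512)≈-2.309192
n=8: y≈-2.309192, sp=-2, e=sp−y≈0.309192; I≈-2.687198, D=e−e_prev≈1.669815; u=1/2·0.309192+5/4·(-2.687198)+2·1.669815≈0.135228; next y=7/10·(-2.309192)+1/4·0.135228≈-1.582628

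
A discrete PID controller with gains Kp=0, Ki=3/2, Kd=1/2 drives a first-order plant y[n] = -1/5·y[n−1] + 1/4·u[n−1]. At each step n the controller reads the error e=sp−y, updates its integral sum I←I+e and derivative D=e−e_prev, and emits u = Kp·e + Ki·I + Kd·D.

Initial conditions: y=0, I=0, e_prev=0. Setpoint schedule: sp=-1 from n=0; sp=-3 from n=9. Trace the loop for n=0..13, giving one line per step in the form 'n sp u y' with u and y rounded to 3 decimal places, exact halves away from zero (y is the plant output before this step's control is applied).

0 -1 -2.000 0.000
1 -1 -2.000 -0.500
2 -1 -3.200 -0.400
3 -1 -3.410 -0.720
4 -1 -4.013 -0.709
5 -1 -4.138 -0.862
6 -1 -4.421 -0.862
7 -1 -4.487 -0.933
8 -1 -4.618 -0.935
9 -3 -8.652 -0.968
10 -3 -8.713 -1.969
11 -3 -11.130 -1.784
12 -3 -11.578 -2.426
13 -3 -12.793 -2.409

(exact arithmetic carried between steps; '≈' marks a value shown rounded to 6 d.p. or computed from one; I and e_prev carry over from the previous line; the table rounds u and y to 3 d.p., halves away from zero)
n=0: y=0, sp=-1, e=sp−y=-1; I=-1, D=e−e_prev=-1; u=0·(-1)+3/2·(-1)+1/2·(-1)=-2; next y=-1/5·0+1/4·(-2)=-0.5
n=1: y=-0.5, sp=-1, e=sp−y=-0.5; I=-1.5, D=e−e_prev=0.5; u=0·(-0.5)+3/2·(-1.5)+1/2·0.5=-2; next y=-1/5·(-0.5)+1/4·(-2)=-0.4
n=2: y=-0.4, sp=-1, e=sp−y=-0.6; I=-2.1, D=e−e_prev=-0.1; u=0·(-0.6)+3/2·(-2.1)+1/2·(-0.1)=-3.2; next y=-1/5·(-0.4)+1/4·(-3.2)=-0.72
n=3: y=-0.72, sp=-1, e=sp−y=-0.28; I=-2.38, D=e−e_prev=0.32; u=0·(-0.28)+3/2·(-2.38)+1/2·0.32=-3.41; next y=-1/5·(-0.72)+1/4·(-3.41)=-0.7085
n=4: y=-0.7085, sp=-1, e=sp−y=-0.2915; I=-2.6715, D=e−e_prev=-0.0115; u=0·(-0.2915)+3/2·(-2.6715)+1/2·(-0.0115)=-4.013; next y=-1/5·(-0.7085)+1/4·(-4.013)=-0.86155
n=5: y=-0.86155, sp=-1, e=sp−y=-0.13845; I=-2.80995, D=e−e_prev=0.15305; u=0·(-0.13845)+3/2·(-2.80995)+1/2·0.15305=-4.1384; next y=-1/5·(-0.86155)+1/4·(-4.1384)=-0.86229
n=6: y=-0.86229, sp=-1, e=sp−y=-0.13771; I=-2.94766, D=e−e_prev=0.00074; u=0·(-0.13771)+3/2·(-2.94766)+1/2·0.00074=-4.42112; next y=-1/5·(-0.86229)+1/4·(-4.42112)=-0.932822
n=7: y=-0.932822, sp=-1, e=sp−y=-0.067178; I=-3.014838, D=e−e_prev=0.070532; u=0·(-0.067178)+3/2·(-3.014838)+1/2·0.070532=-4.486991; next y=-1/5·(-0.932822)+1/4·(-4.486991)≈-0.935183
n=8: y≈-0.935183, sp=-1, e=sp−y≈-0.064817; I≈-3.079655, D=e−e_prev≈0.002361; u=0·(-0.064817)+3/2·(-3.079655)+1/2·0.002361≈-4.618301; next y=-1/5·(-0.935183)+1/4·(-4.618301)≈-0.967539
n=9: y≈-0.967539, sp=-3, e=sp−y≈-2.032461; I≈-5.112116, D=e−e_prev≈-1.967645; u=0·(-2.032461)+3/2·(-5.112116)+1/2·(-1.967645)≈-8.651996; next y=-1/5·(-0.967539)+1/4·(-8.651996)≈-1.969491
n=10: y≈-1.969491, sp=-3, e=sp−y≈-1.030509; I≈-6.142625, D=e−e_prev≈1.001953; u=0·(-1.030509)+3/2·(-6.142625)+1/2·1.001953≈-8.712961; next y=-1/5·(-1.969491)+1/4·(-8.712961)≈-1.784342
n=11: y≈-1.784342, sp=-3, e=sp−y≈-1.215658; I≈-7.358283, D=e−e_prev≈-0.185149; u=0·(-1.215658)+3/2·(-7.358283)+1/2·(-0.185149)≈-11.129999; next y=-1/5·(-1.784342)+1/4·(-11.129999)≈-2.425631
n=12: y≈-2.425631, sp=-3, e=sp−y≈-0.574369; I≈-7.932651, D=e−e_prev≈0.641289; u=0·(-0.574369)+3/2·(-7.932651)+1/2·0.641289≈-11.578332; next y=-1/5·(-2.425631)+1/4·(-11.578332)≈-2.409457
n=13: y≈-2.409457, sp=-3, e=sp−y≈-0.590543; I≈-8.523195, D=e−e_prev≈-0.016175; u=0·(-0.590543)+3/2·(-8.523195)+1/2·(-0.016175)≈-12.792879; next y=-1/5·(-2.409457)+1/4·(-12.792879)≈-2.716328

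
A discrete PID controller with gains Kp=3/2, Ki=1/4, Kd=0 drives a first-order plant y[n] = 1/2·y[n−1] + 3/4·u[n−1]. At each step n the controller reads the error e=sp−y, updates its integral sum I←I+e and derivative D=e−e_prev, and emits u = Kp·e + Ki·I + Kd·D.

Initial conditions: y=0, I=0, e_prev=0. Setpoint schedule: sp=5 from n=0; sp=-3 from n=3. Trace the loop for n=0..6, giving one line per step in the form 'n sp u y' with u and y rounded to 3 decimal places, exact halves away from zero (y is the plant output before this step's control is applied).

(exact arithmetic carried between steps; '≈' marks a value shown rounded to 6 d.p. or computed from one; I and e_prev carry over from the previous line; the table rounds u and y to 3 d.p., halves away from zero)
n=0: y=0, sp=5, e=sp−y=5; I=5, D=e−e_prev=5; u=3/2·5+1/4·5+0·5=8.75; next y=1/2·0+3/4·8.75=6.5625
n=1: y=6.5625, sp=5, e=sp−y=-1.5625; I=3.4375, D=e−e_prev=-6.5625; u=3/2·(-1.5625)+1/4·3.4375+0·(-6.5625)=-1.484375; next y=1/2·6.5625+3/4·(-1.484375)≈2.167969
n=2: y≈2.167969, sp=5, e=sp−y≈2.832031; I≈6.269531, D=e−e_prev≈4.394531; u=3/2·2.832031+1/4·6.269531+0·4.394531≈5.815430; next y=1/2·2.167969+3/4·5.815430≈5.445557
n=3: y≈5.445557, sp=-3, e=sp−y≈-8.445557; I≈-2.176025, D=e−e_prev≈-11.277588; u=3/2·(-8.445557)+1/4·(-2.176025)+0·(-11.277588)≈-13.212341; next y=1/2·5.445557+3/4·(-13.212341)≈-7.186478
n=4: y≈-7.186478, sp=-3, e=sp−y≈4.186478; I≈2.010452, D=e−e_prev≈12.632034; u=3/2·4.186478+1/4·2.010452+0·12.632034≈6.782330; next y=1/2·(-7.186478)+3/4·6.782330≈1.493508
n=5: y≈1.493508, sp=-3, e=sp−y≈-4.493508; I≈-2.483056, D=e−e_prev≈-8.679986; u=3/2·(-4.493508)+1/4·(-2.483056)+0·(-8.679986)≈-7.361027; next y=1/2·1.493508+3/4·(-7.361027)≈-4.774016
n=6: y≈-4.774016, sp=-3, e=sp−y≈1.774016; I≈-0.709040, D=e−e_prev≈6.267524; u=3/2·1.774016+1/4·(-0.709040)+0·6.267524≈2.483764; next y=1/2·(-4.774016)+3/4·2.483764≈-0.524185

0 5 8.750 0.000
1 5 -1.484 6.563
2 5 5.815 2.168
3 -3 -13.212 5.446
4 -3 6.782 -7.186
5 -3 -7.361 1.494
6 -3 2.484 -4.774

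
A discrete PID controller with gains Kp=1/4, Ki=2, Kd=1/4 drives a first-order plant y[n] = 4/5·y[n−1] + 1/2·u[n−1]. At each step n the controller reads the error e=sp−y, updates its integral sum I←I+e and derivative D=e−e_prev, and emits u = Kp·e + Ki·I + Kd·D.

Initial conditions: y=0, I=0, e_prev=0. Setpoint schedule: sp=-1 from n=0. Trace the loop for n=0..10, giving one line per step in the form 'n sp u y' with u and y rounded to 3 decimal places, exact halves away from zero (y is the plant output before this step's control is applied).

0 -1 -2.500 0.000
1 -1 -1.125 -1.250
2 -1 -0.156 -1.563
3 -1 0.305 -1.328
4 -1 -0.025 -0.910
5 -1 -0.524 -0.741
6 -1 -0.715 -0.855
7 -1 -0.568 -1.041
8 -1 -0.343 -1.117
9 -1 -0.258 -1.065
10 -1 -0.325 -0.981

(exact arithmetic carried between steps; '≈' marks a value shown rounded to 6 d.p. or computed from one; I and e_prev carry over from the previous line; the table rounds u and y to 3 d.p., halves away from zero)
n=0: y=0, sp=-1, e=sp−y=-1; I=-1, D=e−e_prev=-1; u=1/4·(-1)+2·(-1)+1/4·(-1)=-2.5; next y=4/5·0+1/2·(-2.5)=-1.25
n=1: y=-1.25, sp=-1, e=sp−y=0.25; I=-0.75, D=e−e_prev=1.25; u=1/4·0.25+2·(-0.75)+1/4·1.25=-1.125; next y=4/5·(-1.25)+1/2·(-1.125)=-1.5625
n=2: y=-1.5625, sp=-1, e=sp−y=0.5625; I=-0.1875, D=e−e_prev=0.3125; u=1/4·0.5625+2·(-0.1875)+1/4·0.3125=-0.15625; next y=4/5·(-1.5625)+1/2·(-0.15625)=-1.328125
n=3: y=-1.328125, sp=-1, e=sp−y=0.328125; I=0.140625, D=e−e_prev=-0.234375; u=1/4·0.328125+2·0.140625+1/4·(-0.234375)≈0.304688; next y=4/5·(-1.328125)+1/2·0.304688≈-0.910156
n=4: y≈-0.910156, sp=-1, e=sp−y≈-0.089844; I≈0.050781, D=e−e_prev≈-0.417969; u=1/4·(-0.089844)+2·0.050781+1/4·(-0.417969)≈-0.025391; next y=4/5·(-0.910156)+1/2·(-0.025391)≈-0.740820
n=5: y≈-0.740820, sp=-1, e=sp−y≈-0.259180; I≈-0.208398, D=e−e_prev≈-0.169336; u=1/4·(-0.259180)+2·(-0.208398)+1/4·(-0.169336)≈-0.523926; next y=4/5·(-0.740820)+1/2·(-0.523926)≈-0.854619
n=6: y≈-0.854619, sp=-1, e=sp−y≈-0.145381; I≈-0.353779, D=e−e_prev≈0.113799; u=1/4·(-0.145381)+2·(-0.353779)+1/4·0.113799≈-0.715454; next y=4/5·(-0.854619)+1/2·(-0.715454)≈-1.041422
n=7: y≈-1.041422, sp=-1, e=sp−y≈0.041422; I≈-0.312357, D=e−e_prev≈0.186803; u=1/4·0.041422+2·(-0.312357)+1/4·0.186803≈-0.567657; next y=4/5·(-1.041422)+1/2·(-0.567657)≈-1.116967
n=8: y≈-1.116967, sp=-1, e=sp−y≈0.116967; I≈-0.195390, D=e−e_prev≈0.075544; u=1/4·0.116967+2·(-0.195390)+1/4·0.075544≈-0.342653; next y=4/5·(-1.116967)+1/2·(-0.342653)≈-1.064900
n=9: y≈-1.064900, sp=-1, e=sp−y≈0.064900; I≈-0.130491, D=e−e_prev≈-0.052067; u=1/4·0.064900+2·(-0.130491)+1/4·(-0.052067)≈-0.257773; next y=4/5·(-1.064900)+1/2·(-0.257773)≈-0.980806
n=10: y≈-0.980806, sp=-1, e=sp−y≈-0.019194; I≈-0.149684, D=e−e_prev≈-0.084093; u=1/4·(-0.019194)+2·(-0.149684)+1/4·(-0.084093)≈-0.325190; next y=4/5·(-0.980806)+1/2·(-0.325190)≈-0.947240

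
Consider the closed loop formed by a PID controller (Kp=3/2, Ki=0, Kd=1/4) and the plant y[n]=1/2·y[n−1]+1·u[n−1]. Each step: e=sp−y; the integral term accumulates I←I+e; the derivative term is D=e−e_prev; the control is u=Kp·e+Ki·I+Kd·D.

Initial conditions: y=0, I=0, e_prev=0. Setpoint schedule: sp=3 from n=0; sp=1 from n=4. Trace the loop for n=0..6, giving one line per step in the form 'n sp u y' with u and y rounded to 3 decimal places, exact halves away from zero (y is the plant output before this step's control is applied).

0 3 5.250 0.000
1 3 -4.688 5.250
2 3 9.422 -2.063
3 3 -10.699 8.391
4 1 14.479 -6.504
5 1 -19.774 11.228
6 1 29.088 -14.160

(exact arithmetic carried between steps; '≈' marks a value shown rounded to 6 d.p. or computed from one; I and e_prev carry over from the previous line; the table rounds u and y to 3 d.p., halves away from zero)
n=0: y=0, sp=3, e=sp−y=3; I=3, D=e−e_prev=3; u=3/2·3+0·3+1/4·3=5.25; next y=1/2·0+1·5.25=5.25
n=1: y=5.25, sp=3, e=sp−y=-2.25; I=0.75, D=e−e_prev=-5.25; u=3/2·(-2.25)+0·0.75+1/4·(-5.25)=-4.6875; next y=1/2·5.25+1·(-4.6875)=-2.0625
n=2: y=-2.0625, sp=3, e=sp−y=5.0625; I=5.8125, D=e−e_prev=7.3125; u=3/2·5.0625+0·5.8125+1/4·7.3125=9.421875; next y=1/2·(-2.0625)+1·9.421875=8.390625
n=3: y=8.390625, sp=3, e=sp−y=-5.390625; I=0.421875, D=e−e_prev=-10.453125; u=3/2·(-5.390625)+0·0.421875+1/4·(-10.453125)≈-10.699219; next y=1/2·8.390625+1·(-10.699219)≈-6.503906
n=4: y≈-6.503906, sp=1, e=sp−y≈7.503906; I≈7.925781, D=e−e_prev≈12.894531; u=3/2·7.503906+0·7.925781+1/4·12.894531≈14.479492; next y=1/2·(-6.503906)+1·14.479492≈11.227539
n=5: y≈11.227539, sp=1, e=sp−y≈-10.227539; I≈-2.301758, D=e−e_prev≈-17.731445; u=3/2·(-10.227539)+0·(-2.301758)+1/4·(-17.731445)≈-19.774170; next y=1/2·11.227539+1·(-19.774170)≈-14.160400
n=6: y≈-14.160400, sp=1, e=sp−y≈15.160400; I≈12.858643, D=e−e_prev≈25.387939; u=3/2·15.160400+0·12.858643+1/4·25.387939≈29.087585; next y=1/2·(-14.160400)+1·29.087585≈22.007385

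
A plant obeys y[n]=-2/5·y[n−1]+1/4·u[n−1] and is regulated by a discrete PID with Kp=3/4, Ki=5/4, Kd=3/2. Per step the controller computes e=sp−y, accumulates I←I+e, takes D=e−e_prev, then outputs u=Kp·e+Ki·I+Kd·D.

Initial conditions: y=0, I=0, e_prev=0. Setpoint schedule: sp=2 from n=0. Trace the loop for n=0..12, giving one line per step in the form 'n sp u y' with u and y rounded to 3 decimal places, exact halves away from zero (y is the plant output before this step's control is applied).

0 2 7.000 0.000
1 2 0.375 1.750
2 2 11.559 -0.606
3 2 -1.802 3.132
4 2 19.316 -1.704
5 2 -8.557 5.510
6 2 32.364 -4.343
7 2 -24.089 9.828
8 2 56.620 -9.953
9 2 -56.425 18.136
10 2 103.779 -21.361
11 2 -121.740 34.489
12 2 196.943 -44.231

(exact arithmetic carried between steps; '≈' marks a value shown rounded to 6 d.p. or computed from one; I and e_prev carry over from the previous line; the table rounds u and y to 3 d.p., halves away from zero)
n=0: y=0, sp=2, e=sp−y=2; I=2, D=e−e_prev=2; u=3/4·2+5/4·2+3/2·2=7; next y=-2/5·0+1/4·7=1.75
n=1: y=1.75, sp=2, e=sp−y=0.25; I=2.25, D=e−e_prev=-1.75; u=3/4·0.25+5/4·2.25+3/2·(-1.75)=0.375; next y=-2/5·1.75+1/4·0.375=-0.60625
n=2: y=-0.60625, sp=2, e=sp−y=2.60625; I=4.85625, D=e−e_prev=2.35625; u=3/4·2.60625+5/4·4.85625+3/2·2.35625=11.559375; next y=-2/5·(-0.60625)+1/4·11.559375≈3.132344
n=3: y≈3.132344, sp=2, e=sp−y≈-1.132344; I≈3.723906, D=e−e_prev≈-3.738594; u=3/4·(-1.132344)+5/4·3.723906+3/2·(-3.738594)≈-1.802266; next y=-2/5·3.132344+1/4·(-1.802266)≈-1.703504
n=4: y≈-1.703504, sp=2, e=sp−y≈3.703504; I≈7.427410, D=e−e_prev≈4.835848; u=3/4·3.703504+5/4·7.427410+3/2·4.835848≈19.315662; next y=-2/5·(-1.703504)+1/4·19.315662≈5.510317
n=5: y≈5.510317, sp=2, e=sp−y≈-3.510317; I≈3.917093, D=e−e_prev≈-7.213821; u=3/4·(-3.510317)+5/4·3.917093+3/2·(-7.213821)≈-8.557103; next y=-2/5·5.510317+1/4·(-8.557103)≈-4.343403
n=6: y≈-4.343403, sp=2, e=sp−y≈6.343403; I≈10.260496, D=e−e_prev≈9.853720; u=3/4·6.343403+5/4·10.260496+3/2·9.853720≈32.363751; next y=-2/5·(-4.343403)+1/4·32.363751≈9.828299
n=7: y≈9.828299, sp=2, e=sp−y≈-7.828299; I≈2.432197, D=e−e_prev≈-14.171701; u=3/4·(-7.828299)+5/4·2.432197+3/2·(-14.171701)≈-24.088530; next y=-2/5·9.828299+1/4·(-24.088530)≈-9.953452
n=8: y≈-9.953452, sp=2, e=sp−y≈11.953452; I≈14.385649, D=e−e_prev≈19.781751; u=3/4·11.953452+5/4·14.385649+3/2·19.781751≈56.619776; next y=-2/5·(-9.953452)+1/4·56.619776≈18.136325
n=9: y≈18.136325, sp=2, e=sp−y≈-16.136325; I≈-1.750676, D=e−e_prev≈-28.089777; u=3/4·(-16.136325)+5/4·(-1.750676)+3/2·(-28.089777)≈-56.425254; next y=-2/5·18.136325+1/4·(-56.425254)≈-21.360843
n=10: y≈-21.360843, sp=2, e=sp−y≈23.360843; I≈21.610167, D=e−e_prev≈39.497168; u=3/4·23.360843+5/4·21.610167+3/2·39.497168≈103.779094; next y=-2/5·(-21.360843)+1/4·103.779094≈34.489111
n=11: y≈34.489111, sp=2, e=sp−y≈-32.489111; I≈-10.878944, D=e−e_prev≈-55.849954; u=3/4·(-32.489111)+5/4·(-10.878944)+3/2·(-55.849954)≈-121.740444; next y=-2/5·34.489111+1/4·(-121.740444)≈-44.230756
n=12: y≈-44.230756, sp=2, e=sp−y≈46.230756; I≈35.351812, D=e−e_prev≈78.719867; u=3/4·46.230756+5/4·35.351812+3/2·78.719867≈196.942631; next y=-2/5·(-44.230756)+1/4·196.942631≈66.927960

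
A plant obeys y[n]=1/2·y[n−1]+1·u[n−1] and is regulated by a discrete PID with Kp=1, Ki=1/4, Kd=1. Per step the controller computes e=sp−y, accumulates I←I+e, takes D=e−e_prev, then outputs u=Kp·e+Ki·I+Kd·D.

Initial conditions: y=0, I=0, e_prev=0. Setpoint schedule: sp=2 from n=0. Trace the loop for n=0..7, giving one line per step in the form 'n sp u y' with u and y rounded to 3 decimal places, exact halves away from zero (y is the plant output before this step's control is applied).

0 2 4.500 0.000
1 2 -7.125 4.500
2 2 17.844 -4.875
3 2 -35.445 15.406
4 2 78.568 -27.742
5 2 -165.133 64.697
6 2 355.966 -132.785
7 2 -758.126 289.574

(exact arithmetic carried between steps; '≈' marks a value shown rounded to 6 d.p. or computed from one; I and e_prev carry over from the previous line; the table rounds u and y to 3 d.p., halves away from zero)
n=0: y=0, sp=2, e=sp−y=2; I=2, D=e−e_prev=2; u=1·2+1/4·2+1·2=4.5; next y=1/2·0+1·4.5=4.5
n=1: y=4.5, sp=2, e=sp−y=-2.5; I=-0.5, D=e−e_prev=-4.5; u=1·(-2.5)+1/4·(-0.5)+1·(-4.5)=-7.125; next y=1/2·4.5+1·(-7.125)=-4.875
n=2: y=-4.875, sp=2, e=sp−y=6.875; I=6.375, D=e−e_prev=9.375; u=1·6.875+1/4·6.375+1·9.375=17.84375; next y=1/2·(-4.875)+1·17.84375=15.40625
n=3: y=15.40625, sp=2, e=sp−y=-13.40625; I=-7.03125, D=e−e_prev=-20.28125; u=1·(-13.40625)+1/4·(-7.03125)+1·(-20.28125)≈-35.445313; next y=1/2·15.40625+1·(-35.445313)≈-27.742188
n=4: y≈-27.742188, sp=2, e=sp−y≈29.742188; I≈22.710938, D=e−e_prev≈43.148438; u=1·29.742188+1/4·22.710938+1·43.148438≈78.568359; next y=1/2·(-27.742188)+1·78.568359≈64.697266
n=5: y≈64.697266, sp=2, e=sp−y≈-62.697266; I≈-39.986328, D=e−e_prev≈-92.439453; u=1·(-62.697266)+1/4·(-39.986328)+1·(-92.439453)≈-165.133301; next y=1/2·64.697266+1·(-165.133301)≈-132.784668
n=6: y≈-132.784668, sp=2, e=sp−y≈134.784668; I≈94.798340, D=e−e_prev≈197.481934; u=1·134.784668+1/4·94.798340+1·197.481934≈355.966187; next y=1/2·(-132.784668)+1·355.966187≈289.573853
n=7: y≈289.573853, sp=2, e=sp−y≈-287.573853; I≈-192.775513, D=e−e_prev≈-422.358521; u=1·(-287.573853)+1/4·(-192.775513)+1·(-422.358521)≈-758.126251; next y=1/2·289.573853+1·(-758.126251)≈-613.339325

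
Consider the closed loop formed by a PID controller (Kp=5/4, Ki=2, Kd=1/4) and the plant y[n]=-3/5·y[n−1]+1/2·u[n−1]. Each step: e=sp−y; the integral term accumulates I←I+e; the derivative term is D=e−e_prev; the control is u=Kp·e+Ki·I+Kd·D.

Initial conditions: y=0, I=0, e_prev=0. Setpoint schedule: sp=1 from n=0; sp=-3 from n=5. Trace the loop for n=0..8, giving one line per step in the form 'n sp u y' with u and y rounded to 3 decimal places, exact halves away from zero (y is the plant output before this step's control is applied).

(exact arithmetic carried between steps; '≈' marks a value shown rounded to 6 d.p. or computed from one; I and e_prev carry over from the previous line; the table rounds u and y to 3 d.p., halves away from zero)
n=0: y=0, sp=1, e=sp−y=1; I=1, D=e−e_prev=1; u=5/4·1+2·1+1/4·1=3.5; next y=-3/5·0+1/2·3.5=1.75
n=1: y=1.75, sp=1, e=sp−y=-0.75; I=0.25, D=e−e_prev=-1.75; u=5/4·(-0.75)+2·0.25+1/4·(-1.75)=-0.875; next y=-3/5·1.75+1/2·(-0.875)=-1.4875
n=2: y=-1.4875, sp=1, e=sp−y=2.4875; I=2.7375, D=e−e_prev=3.2375; u=5/4·2.4875+2·2.7375+1/4·3.2375=9.39375; next y=-3/5·(-1.4875)+1/2·9.39375=5.589375
n=3: y=5.589375, sp=1, e=sp−y=-4.589375; I=-1.851875, D=e−e_prev=-7.076875; u=5/4·(-4.589375)+2·(-1.851875)+1/4·(-7.076875)≈-11.209688; next y=-3/5·5.589375+1/2·(-11.209688)≈-8.958469
n=4: y≈-8.958469, sp=1, e=sp−y≈9.958469; I≈8.106594, D=e−e_prev≈14.547844; u=5/4·9.958469+2·8.106594+1/4·14.547844≈32.298234; next y=-3/5·(-8.958469)+1/2·32.298234≈21.524198
n=5: y≈21.524198, sp=-3, e=sp−y≈-24.524198; I≈-16.417605, D=e−e_prev≈-34.482667; u=5/4·(-24.524198)+2·(-16.417605)+1/4·(-34.482667)≈-72.111124; next y=-3/5·21.524198+1/2·(-72.111124)≈-48.970081
n=6: y≈-48.970081, sp=-3, e=sp−y≈45.970081; I≈29.552476, D=e−e_prev≈70.494280; u=5/4·45.970081+2·29.552476+1/4·70.494280≈134.191124; next y=-3/5·(-48.970081)+1/2·134.191124≈96.477611
n=7: y≈96.477611, sp=-3, e=sp−y≈-99.477611; I≈-69.925134, D=e−e_prev≈-145.447692; u=5/4·(-99.477611)+2·(-69.925134)+1/4·(-145.447692)≈-300.559205; next y=-3/5·96.477611+1/2·(-300.559205)≈-208.166169
n=8: y≈-208.166169, sp=-3, e=sp−y≈205.166169; I≈135.241035, D=e−e_prev≈304.643780; u=5/4·205.166169+2·135.241035+1/4·304.643780≈603.100726; next y=-3/5·(-208.166169)+1/2·603.100726≈426.450065

0 1 3.500 0.000
1 1 -0.875 1.750
2 1 9.394 -1.488
3 1 -11.210 5.589
4 1 32.298 -8.958
5 -3 -72.111 21.524
6 -3 134.191 -48.970
7 -3 -300.559 96.478
8 -3 603.101 -208.166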